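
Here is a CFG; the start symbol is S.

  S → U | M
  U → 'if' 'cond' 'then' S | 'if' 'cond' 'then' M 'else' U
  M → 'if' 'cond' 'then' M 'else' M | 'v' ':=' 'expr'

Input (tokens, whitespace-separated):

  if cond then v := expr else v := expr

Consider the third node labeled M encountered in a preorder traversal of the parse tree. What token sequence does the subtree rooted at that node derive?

[S [M if cond then [M v := expr] else [M v := expr]]]

v := expr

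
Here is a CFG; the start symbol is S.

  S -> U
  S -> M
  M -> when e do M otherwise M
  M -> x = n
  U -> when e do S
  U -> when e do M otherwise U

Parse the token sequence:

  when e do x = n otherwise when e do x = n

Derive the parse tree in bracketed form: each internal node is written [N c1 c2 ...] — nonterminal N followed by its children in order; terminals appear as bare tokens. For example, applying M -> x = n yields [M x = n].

[S [U when e do [M x = n] otherwise [U when e do [S [M x = n]]]]]

S
U
when e do M otherwise U
when e do x = n otherwise U
when e do x = n otherwise when e do S
when e do x = n otherwise when e do M
when e do x = n otherwise when e do x = n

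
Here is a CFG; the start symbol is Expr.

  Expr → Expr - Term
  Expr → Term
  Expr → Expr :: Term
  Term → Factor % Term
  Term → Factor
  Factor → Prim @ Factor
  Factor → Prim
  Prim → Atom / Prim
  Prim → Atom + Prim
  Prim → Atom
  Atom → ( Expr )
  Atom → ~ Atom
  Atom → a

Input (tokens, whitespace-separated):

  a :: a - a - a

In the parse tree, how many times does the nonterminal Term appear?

[Expr [Expr [Expr [Expr [Term [Factor [Prim [Atom a]]]]] :: [Term [Factor [Prim [Atom a]]]]] - [Term [Factor [Prim [Atom a]]]]] - [Term [Factor [Prim [Atom a]]]]]

4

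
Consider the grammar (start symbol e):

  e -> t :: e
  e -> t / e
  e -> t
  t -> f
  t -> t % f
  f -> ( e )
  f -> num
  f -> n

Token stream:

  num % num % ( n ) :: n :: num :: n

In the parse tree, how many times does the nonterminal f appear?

[e [t [t [t [f num]] % [f num]] % [f ( [e [t [f n]]] )]] :: [e [t [f n]] :: [e [t [f num]] :: [e [t [f n]]]]]]

7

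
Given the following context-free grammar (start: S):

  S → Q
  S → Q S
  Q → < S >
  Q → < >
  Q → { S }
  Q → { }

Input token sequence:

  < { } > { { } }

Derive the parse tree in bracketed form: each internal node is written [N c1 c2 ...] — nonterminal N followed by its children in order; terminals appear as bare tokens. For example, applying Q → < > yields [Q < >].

S
Q S
< S > S
< Q > S
< { } > S
< { } > Q
< { } > { S }
< { } > { Q }
< { } > { { } }

[S [Q < [S [Q { }]] >] [S [Q { [S [Q { }]] }]]]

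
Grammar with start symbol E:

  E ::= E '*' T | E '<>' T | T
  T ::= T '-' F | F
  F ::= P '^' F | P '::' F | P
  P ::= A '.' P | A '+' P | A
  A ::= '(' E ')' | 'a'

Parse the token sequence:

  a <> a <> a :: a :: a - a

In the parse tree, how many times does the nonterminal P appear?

6

[E [E [E [T [F [P [A a]]]]] <> [T [F [P [A a]]]]] <> [T [T [F [P [A a]] :: [F [P [A a]] :: [F [P [A a]]]]]] - [F [P [A a]]]]]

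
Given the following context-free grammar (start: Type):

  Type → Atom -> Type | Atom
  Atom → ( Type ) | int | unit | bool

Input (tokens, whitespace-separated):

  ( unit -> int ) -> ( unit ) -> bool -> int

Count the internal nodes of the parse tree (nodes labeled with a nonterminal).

[Type [Atom ( [Type [Atom unit] -> [Type [Atom int]]] )] -> [Type [Atom ( [Type [Atom unit]] )] -> [Type [Atom bool] -> [Type [Atom int]]]]]

14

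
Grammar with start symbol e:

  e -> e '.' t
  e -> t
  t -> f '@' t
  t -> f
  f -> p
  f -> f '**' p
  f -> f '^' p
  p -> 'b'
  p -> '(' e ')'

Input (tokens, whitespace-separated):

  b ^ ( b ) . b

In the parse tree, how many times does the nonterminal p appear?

[e [e [t [f [f [p b]] ^ [p ( [e [t [f [p b]]]] )]]]] . [t [f [p b]]]]

4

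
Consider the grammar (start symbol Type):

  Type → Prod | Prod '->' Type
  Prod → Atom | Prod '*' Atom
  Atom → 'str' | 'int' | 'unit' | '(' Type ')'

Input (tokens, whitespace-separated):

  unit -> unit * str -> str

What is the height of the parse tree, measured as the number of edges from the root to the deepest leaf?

5

[Type [Prod [Atom unit]] -> [Type [Prod [Prod [Atom unit]] * [Atom str]] -> [Type [Prod [Atom str]]]]]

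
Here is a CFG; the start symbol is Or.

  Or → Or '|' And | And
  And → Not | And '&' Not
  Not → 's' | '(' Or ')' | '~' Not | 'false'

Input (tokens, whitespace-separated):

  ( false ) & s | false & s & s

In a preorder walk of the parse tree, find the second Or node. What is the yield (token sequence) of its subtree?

[Or [Or [And [And [Not ( [Or [And [Not false]]] )]] & [Not s]]] | [And [And [And [Not false]] & [Not s]] & [Not s]]]

( false ) & s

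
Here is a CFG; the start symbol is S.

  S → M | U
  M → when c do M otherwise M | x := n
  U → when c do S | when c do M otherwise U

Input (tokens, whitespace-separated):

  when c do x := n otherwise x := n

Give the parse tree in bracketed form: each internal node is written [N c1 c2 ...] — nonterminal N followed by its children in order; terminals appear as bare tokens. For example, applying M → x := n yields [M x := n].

[S [M when c do [M x := n] otherwise [M x := n]]]

S
M
when c do M otherwise M
when c do x := n otherwise M
when c do x := n otherwise x := n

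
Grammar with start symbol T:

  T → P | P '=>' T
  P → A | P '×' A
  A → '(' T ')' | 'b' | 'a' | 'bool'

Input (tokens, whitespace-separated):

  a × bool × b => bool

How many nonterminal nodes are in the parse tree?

10

[T [P [P [P [A a]] × [A bool]] × [A b]] => [T [P [A bool]]]]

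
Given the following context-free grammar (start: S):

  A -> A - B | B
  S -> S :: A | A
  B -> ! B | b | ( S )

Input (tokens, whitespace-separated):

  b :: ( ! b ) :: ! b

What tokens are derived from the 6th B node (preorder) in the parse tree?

b

[S [S [S [A [B b]]] :: [A [B ( [S [A [B ! [B b]]]] )]]] :: [A [B ! [B b]]]]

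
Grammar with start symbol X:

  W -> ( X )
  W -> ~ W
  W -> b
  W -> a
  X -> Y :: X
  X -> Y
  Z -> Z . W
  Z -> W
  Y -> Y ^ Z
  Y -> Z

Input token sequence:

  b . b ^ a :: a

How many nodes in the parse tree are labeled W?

[X [Y [Y [Z [Z [W b]] . [W b]]] ^ [Z [W a]]] :: [X [Y [Z [W a]]]]]

4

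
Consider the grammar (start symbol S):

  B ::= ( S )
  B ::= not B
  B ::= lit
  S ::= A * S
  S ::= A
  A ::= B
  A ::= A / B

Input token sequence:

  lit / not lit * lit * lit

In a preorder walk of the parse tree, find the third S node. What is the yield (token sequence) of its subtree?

lit

[S [A [A [B lit]] / [B not [B lit]]] * [S [A [B lit]] * [S [A [B lit]]]]]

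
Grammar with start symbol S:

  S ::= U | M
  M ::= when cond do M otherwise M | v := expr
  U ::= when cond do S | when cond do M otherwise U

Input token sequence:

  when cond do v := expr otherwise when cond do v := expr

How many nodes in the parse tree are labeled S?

[S [U when cond do [M v := expr] otherwise [U when cond do [S [M v := expr]]]]]

2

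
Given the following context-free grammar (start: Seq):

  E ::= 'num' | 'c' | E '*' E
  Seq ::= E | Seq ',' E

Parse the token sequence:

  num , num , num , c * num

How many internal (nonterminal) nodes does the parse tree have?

[Seq [Seq [Seq [Seq [E num]] , [E num]] , [E num]] , [E [E c] * [E num]]]

10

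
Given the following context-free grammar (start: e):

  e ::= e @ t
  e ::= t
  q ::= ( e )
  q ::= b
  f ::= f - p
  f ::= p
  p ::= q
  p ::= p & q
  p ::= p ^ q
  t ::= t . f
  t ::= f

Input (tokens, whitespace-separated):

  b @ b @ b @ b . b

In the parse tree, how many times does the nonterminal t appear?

5

[e [e [e [e [t [f [p [q b]]]]] @ [t [f [p [q b]]]]] @ [t [f [p [q b]]]]] @ [t [t [f [p [q b]]]] . [f [p [q b]]]]]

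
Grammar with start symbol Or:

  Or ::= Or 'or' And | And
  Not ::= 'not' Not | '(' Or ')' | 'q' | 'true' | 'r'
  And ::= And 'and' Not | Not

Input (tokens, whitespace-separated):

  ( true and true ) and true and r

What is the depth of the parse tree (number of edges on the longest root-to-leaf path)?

9

[Or [And [And [And [Not ( [Or [And [And [Not true]] and [Not true]]] )]] and [Not true]] and [Not r]]]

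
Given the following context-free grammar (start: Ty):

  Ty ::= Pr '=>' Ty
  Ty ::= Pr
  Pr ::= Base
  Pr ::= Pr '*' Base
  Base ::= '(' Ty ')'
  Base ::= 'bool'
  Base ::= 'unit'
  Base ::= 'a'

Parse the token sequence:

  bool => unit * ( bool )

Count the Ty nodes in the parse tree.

3

[Ty [Pr [Base bool]] => [Ty [Pr [Pr [Base unit]] * [Base ( [Ty [Pr [Base bool]]] )]]]]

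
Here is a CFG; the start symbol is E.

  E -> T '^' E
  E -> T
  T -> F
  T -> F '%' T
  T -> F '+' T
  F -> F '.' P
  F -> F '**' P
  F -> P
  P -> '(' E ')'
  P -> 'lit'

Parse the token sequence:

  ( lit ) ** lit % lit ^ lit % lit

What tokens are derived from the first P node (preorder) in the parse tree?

[E [T [F [F [P ( [E [T [F [P lit]]]] )]] ** [P lit]] % [T [F [P lit]]]] ^ [E [T [F [P lit]] % [T [F [P lit]]]]]]

( lit )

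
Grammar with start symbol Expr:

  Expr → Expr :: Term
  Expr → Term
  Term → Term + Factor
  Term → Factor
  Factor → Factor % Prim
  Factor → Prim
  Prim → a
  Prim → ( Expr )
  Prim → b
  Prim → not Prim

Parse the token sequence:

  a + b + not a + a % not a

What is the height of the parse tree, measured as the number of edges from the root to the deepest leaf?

[Expr [Term [Term [Term [Term [Factor [Prim a]]] + [Factor [Prim b]]] + [Factor [Prim not [Prim a]]]] + [Factor [Factor [Prim a]] % [Prim not [Prim a]]]]]

7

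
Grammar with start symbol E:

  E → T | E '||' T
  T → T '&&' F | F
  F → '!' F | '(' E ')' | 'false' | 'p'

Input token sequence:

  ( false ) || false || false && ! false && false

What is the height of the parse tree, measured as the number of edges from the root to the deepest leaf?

8

[E [E [E [T [F ( [E [T [F false]]] )]]] || [T [F false]]] || [T [T [T [F false]] && [F ! [F false]]] && [F false]]]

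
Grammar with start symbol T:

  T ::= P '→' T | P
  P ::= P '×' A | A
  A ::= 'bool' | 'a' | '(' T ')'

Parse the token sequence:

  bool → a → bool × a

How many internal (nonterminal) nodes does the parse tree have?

11

[T [P [A bool]] → [T [P [A a]] → [T [P [P [A bool]] × [A a]]]]]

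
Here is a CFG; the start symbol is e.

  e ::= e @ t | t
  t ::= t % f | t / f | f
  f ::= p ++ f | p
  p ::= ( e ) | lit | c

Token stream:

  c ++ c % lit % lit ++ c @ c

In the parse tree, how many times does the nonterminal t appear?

4

[e [e [t [t [t [f [p c] ++ [f [p c]]]] % [f [p lit]]] % [f [p lit] ++ [f [p c]]]]] @ [t [f [p c]]]]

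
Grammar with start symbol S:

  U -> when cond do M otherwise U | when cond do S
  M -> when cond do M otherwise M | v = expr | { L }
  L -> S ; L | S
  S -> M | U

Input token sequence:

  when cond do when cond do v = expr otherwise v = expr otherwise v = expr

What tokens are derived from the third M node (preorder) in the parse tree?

[S [M when cond do [M when cond do [M v = expr] otherwise [M v = expr]] otherwise [M v = expr]]]

v = expr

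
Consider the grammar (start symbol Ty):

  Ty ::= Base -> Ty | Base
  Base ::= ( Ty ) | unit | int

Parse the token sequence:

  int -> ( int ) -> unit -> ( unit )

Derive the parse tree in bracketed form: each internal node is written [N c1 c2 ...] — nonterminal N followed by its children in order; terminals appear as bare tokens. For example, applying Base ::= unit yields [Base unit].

Ty
Base -> Ty
int -> Ty
int -> Base -> Ty
int -> ( Ty ) -> Ty
int -> ( Base ) -> Ty
int -> ( int ) -> Ty
int -> ( int ) -> Base -> Ty
int -> ( int ) -> unit -> Ty
int -> ( int ) -> unit -> Base
int -> ( int ) -> unit -> ( Ty )
int -> ( int ) -> unit -> ( Base )
int -> ( int ) -> unit -> ( unit )

[Ty [Base int] -> [Ty [Base ( [Ty [Base int]] )] -> [Ty [Base unit] -> [Ty [Base ( [Ty [Base unit]] )]]]]]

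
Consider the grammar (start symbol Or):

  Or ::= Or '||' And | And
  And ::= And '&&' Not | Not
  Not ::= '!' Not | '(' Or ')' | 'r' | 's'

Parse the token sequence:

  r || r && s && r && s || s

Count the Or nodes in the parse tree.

3

[Or [Or [Or [And [Not r]]] || [And [And [And [And [Not r]] && [Not s]] && [Not r]] && [Not s]]] || [And [Not s]]]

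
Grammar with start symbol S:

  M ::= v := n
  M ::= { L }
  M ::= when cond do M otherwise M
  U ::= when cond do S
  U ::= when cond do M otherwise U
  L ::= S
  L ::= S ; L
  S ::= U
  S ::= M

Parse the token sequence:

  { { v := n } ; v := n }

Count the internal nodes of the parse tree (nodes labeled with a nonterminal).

[S [M { [L [S [M { [L [S [M v := n]]] }]] ; [L [S [M v := n]]]] }]]

11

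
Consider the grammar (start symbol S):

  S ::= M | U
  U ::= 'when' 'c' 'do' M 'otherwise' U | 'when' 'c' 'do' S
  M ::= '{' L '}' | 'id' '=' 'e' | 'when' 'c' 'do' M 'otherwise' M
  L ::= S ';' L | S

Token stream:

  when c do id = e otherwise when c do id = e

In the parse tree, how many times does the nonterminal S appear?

2

[S [U when c do [M id = e] otherwise [U when c do [S [M id = e]]]]]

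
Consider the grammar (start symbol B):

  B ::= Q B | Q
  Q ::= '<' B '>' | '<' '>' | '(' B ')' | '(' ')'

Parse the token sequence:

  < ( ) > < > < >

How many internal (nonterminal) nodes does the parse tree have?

8

[B [Q < [B [Q ( )]] >] [B [Q < >] [B [Q < >]]]]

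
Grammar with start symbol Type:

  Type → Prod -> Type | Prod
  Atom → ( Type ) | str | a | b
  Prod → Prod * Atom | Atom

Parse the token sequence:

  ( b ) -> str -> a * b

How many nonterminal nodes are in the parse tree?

14

[Type [Prod [Atom ( [Type [Prod [Atom b]]] )]] -> [Type [Prod [Atom str]] -> [Type [Prod [Prod [Atom a]] * [Atom b]]]]]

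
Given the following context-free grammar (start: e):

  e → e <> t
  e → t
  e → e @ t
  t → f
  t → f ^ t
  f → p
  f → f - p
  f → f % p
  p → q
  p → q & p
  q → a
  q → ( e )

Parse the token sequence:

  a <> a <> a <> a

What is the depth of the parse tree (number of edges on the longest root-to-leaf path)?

[e [e [e [e [t [f [p [q a]]]]] <> [t [f [p [q a]]]]] <> [t [f [p [q a]]]]] <> [t [f [p [q a]]]]]

8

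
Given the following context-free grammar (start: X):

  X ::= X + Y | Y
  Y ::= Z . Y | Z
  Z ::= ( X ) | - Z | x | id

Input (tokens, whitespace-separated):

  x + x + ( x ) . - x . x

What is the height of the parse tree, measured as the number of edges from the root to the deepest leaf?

[X [X [X [Y [Z x]]] + [Y [Z x]]] + [Y [Z ( [X [Y [Z x]]] )] . [Y [Z - [Z x]] . [Y [Z x]]]]]

6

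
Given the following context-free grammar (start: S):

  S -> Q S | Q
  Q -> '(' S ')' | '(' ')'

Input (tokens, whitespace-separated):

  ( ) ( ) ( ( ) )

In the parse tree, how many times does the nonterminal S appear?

[S [Q ( )] [S [Q ( )] [S [Q ( [S [Q ( )]] )]]]]

4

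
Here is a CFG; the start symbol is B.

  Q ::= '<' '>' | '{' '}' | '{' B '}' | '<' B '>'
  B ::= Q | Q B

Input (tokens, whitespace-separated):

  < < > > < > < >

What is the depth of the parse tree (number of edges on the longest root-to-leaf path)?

[B [Q < [B [Q < >]] >] [B [Q < >] [B [Q < >]]]]

4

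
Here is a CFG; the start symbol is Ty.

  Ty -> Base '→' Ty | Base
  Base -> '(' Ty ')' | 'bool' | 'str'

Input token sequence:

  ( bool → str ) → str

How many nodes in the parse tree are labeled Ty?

[Ty [Base ( [Ty [Base bool] → [Ty [Base str]]] )] → [Ty [Base str]]]

4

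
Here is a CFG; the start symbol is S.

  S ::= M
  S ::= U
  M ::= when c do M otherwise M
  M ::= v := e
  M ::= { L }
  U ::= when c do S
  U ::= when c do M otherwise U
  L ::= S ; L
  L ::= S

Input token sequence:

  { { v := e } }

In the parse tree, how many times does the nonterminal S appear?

[S [M { [L [S [M { [L [S [M v := e]]] }]]] }]]

3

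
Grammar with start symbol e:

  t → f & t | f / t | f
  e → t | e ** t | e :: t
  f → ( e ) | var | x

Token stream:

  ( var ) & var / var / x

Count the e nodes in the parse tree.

[e [t [f ( [e [t [f var]]] )] & [t [f var] / [t [f var] / [t [f x]]]]]]

2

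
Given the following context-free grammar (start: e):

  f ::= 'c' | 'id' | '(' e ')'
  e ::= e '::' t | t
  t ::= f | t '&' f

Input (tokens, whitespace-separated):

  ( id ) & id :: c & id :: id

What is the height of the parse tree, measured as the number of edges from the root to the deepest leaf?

[e [e [e [t [t [f ( [e [t [f id]]] )]] & [f id]]] :: [t [t [f c]] & [f id]]] :: [t [f id]]]

9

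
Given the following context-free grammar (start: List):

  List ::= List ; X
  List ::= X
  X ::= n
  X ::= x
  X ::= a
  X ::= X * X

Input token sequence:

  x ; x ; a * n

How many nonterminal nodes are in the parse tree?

8

[List [List [List [X x]] ; [X x]] ; [X [X a] * [X n]]]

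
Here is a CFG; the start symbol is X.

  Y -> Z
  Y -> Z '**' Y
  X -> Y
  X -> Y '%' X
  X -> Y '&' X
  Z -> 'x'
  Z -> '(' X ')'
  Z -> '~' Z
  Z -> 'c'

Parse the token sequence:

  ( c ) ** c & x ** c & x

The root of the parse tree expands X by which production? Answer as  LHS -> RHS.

[X [Y [Z ( [X [Y [Z c]]] )] ** [Y [Z c]]] & [X [Y [Z x] ** [Y [Z c]]] & [X [Y [Z x]]]]]

X -> Y '&' X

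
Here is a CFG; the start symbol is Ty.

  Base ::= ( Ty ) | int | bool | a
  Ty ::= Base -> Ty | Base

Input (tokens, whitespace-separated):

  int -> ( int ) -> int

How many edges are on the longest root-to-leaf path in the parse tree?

[Ty [Base int] -> [Ty [Base ( [Ty [Base int]] )] -> [Ty [Base int]]]]

5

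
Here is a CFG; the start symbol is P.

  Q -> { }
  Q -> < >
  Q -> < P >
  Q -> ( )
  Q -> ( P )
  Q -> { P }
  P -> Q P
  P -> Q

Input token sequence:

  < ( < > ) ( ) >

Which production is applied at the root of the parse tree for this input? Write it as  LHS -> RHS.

P -> Q

[P [Q < [P [Q ( [P [Q < >]] )] [P [Q ( )]]] >]]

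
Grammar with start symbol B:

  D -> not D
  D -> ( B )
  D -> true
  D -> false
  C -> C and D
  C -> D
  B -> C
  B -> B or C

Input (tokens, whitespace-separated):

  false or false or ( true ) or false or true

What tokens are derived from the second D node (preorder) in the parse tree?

[B [B [B [B [B [C [D false]]] or [C [D false]]] or [C [D ( [B [C [D true]]] )]]] or [C [D false]]] or [C [D true]]]

false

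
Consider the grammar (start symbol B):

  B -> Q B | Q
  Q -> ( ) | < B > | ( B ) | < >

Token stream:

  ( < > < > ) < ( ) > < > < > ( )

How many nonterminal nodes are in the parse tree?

16

[B [Q ( [B [Q < >] [B [Q < >]]] )] [B [Q < [B [Q ( )]] >] [B [Q < >] [B [Q < >] [B [Q ( )]]]]]]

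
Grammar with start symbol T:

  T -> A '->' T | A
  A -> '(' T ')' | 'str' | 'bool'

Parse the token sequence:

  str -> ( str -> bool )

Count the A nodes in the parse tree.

[T [A str] -> [T [A ( [T [A str] -> [T [A bool]]] )]]]

4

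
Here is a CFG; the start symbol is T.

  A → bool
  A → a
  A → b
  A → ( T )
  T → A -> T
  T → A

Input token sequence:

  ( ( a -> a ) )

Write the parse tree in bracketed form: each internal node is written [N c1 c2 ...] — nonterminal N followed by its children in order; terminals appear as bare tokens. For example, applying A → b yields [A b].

T
A
( T )
( A )
( ( T ) )
( ( A -> T ) )
( ( a -> T ) )
( ( a -> A ) )
( ( a -> a ) )

[T [A ( [T [A ( [T [A a] -> [T [A a]]] )]] )]]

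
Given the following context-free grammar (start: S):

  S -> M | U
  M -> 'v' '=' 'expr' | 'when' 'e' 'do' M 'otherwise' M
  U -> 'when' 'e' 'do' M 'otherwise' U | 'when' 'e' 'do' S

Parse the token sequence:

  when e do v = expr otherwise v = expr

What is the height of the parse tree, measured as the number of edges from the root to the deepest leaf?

3

[S [M when e do [M v = expr] otherwise [M v = expr]]]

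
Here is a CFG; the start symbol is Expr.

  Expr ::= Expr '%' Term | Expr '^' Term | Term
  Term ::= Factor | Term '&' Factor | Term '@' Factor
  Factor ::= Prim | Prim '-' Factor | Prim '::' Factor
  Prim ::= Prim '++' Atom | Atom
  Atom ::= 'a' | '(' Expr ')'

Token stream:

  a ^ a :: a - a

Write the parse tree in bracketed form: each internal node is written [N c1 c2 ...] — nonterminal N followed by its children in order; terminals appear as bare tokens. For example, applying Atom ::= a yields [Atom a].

[Expr [Expr [Term [Factor [Prim [Atom a]]]]] ^ [Term [Factor [Prim [Atom a]] :: [Factor [Prim [Atom a]] - [Factor [Prim [Atom a]]]]]]]

Expr
Expr ^ Term
Term ^ Term
Factor ^ Term
Prim ^ Term
Atom ^ Term
a ^ Term
a ^ Factor
a ^ Prim :: Factor
a ^ Atom :: Factor
a ^ a :: Factor
a ^ a :: Prim - Factor
a ^ a :: Atom - Factor
a ^ a :: a - Factor
a ^ a :: a - Prim
a ^ a :: a - Atom
a ^ a :: a - a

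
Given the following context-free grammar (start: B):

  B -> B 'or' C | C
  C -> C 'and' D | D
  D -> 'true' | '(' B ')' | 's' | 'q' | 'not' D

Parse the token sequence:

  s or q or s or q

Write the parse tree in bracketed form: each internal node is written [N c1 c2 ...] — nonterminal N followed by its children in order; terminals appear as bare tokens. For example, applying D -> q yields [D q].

B
B or C
B or C or C
B or C or C or C
C or C or C or C
D or C or C or C
s or C or C or C
s or D or C or C
s or q or C or C
s or q or D or C
s or q or s or C
s or q or s or D
s or q or s or q

[B [B [B [B [C [D s]]] or [C [D q]]] or [C [D s]]] or [C [D q]]]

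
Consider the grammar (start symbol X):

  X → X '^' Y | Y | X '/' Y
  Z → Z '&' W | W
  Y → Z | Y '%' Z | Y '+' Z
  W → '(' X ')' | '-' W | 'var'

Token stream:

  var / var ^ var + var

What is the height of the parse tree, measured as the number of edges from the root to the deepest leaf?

[X [X [X [Y [Z [W var]]]] / [Y [Z [W var]]]] ^ [Y [Y [Z [W var]]] + [Z [W var]]]]

6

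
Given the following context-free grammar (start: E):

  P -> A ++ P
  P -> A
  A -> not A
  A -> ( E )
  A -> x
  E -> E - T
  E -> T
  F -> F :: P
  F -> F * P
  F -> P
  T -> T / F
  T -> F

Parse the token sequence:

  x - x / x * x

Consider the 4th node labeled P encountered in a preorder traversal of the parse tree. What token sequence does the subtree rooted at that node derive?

x

[E [E [T [F [P [A x]]]]] - [T [T [F [P [A x]]]] / [F [F [P [A x]]] * [P [A x]]]]]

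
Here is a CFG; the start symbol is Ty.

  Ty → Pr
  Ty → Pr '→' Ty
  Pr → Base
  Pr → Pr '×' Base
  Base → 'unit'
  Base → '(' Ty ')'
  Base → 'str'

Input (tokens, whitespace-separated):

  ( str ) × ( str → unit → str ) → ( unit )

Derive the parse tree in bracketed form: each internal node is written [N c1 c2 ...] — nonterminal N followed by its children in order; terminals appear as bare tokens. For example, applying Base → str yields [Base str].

Ty
Pr → Ty
Pr × Base → Ty
Base × Base → Ty
( Ty ) × Base → Ty
( Pr ) × Base → Ty
( Base ) × Base → Ty
( str ) × Base → Ty
( str ) × ( Ty ) → Ty
( str ) × ( Pr → Ty ) → Ty
( str ) × ( Base → Ty ) → Ty
( str ) × ( str → Ty ) → Ty
( str ) × ( str → Pr → Ty ) → Ty
( str ) × ( str → Base → Ty ) → Ty
( str ) × ( str → unit → Ty ) → Ty
( str ) × ( str → unit → Pr ) → Ty
( str ) × ( str → unit → Base ) → Ty
( str ) × ( str → unit → str ) → Ty
( str ) × ( str → unit → str ) → Pr
( str ) × ( str → unit → str ) → Base
( str ) × ( str → unit → str ) → ( Ty )
( str ) × ( str → unit → str ) → ( Pr )
( str ) × ( str → unit → str ) → ( Base )
( str ) × ( str → unit → str ) → ( unit )

[Ty [Pr [Pr [Base ( [Ty [Pr [Base str]]] )]] × [Base ( [Ty [Pr [Base str]] → [Ty [Pr [Base unit]] → [Ty [Pr [Base str]]]]] )]] → [Ty [Pr [Base ( [Ty [Pr [Base unit]]] )]]]]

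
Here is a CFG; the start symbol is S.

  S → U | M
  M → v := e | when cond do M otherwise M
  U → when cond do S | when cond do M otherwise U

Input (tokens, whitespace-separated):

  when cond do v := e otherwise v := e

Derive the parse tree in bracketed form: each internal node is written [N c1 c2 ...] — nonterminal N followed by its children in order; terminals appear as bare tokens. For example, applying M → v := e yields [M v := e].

[S [M when cond do [M v := e] otherwise [M v := e]]]

S
M
when cond do M otherwise M
when cond do v := e otherwise M
when cond do v := e otherwise v := e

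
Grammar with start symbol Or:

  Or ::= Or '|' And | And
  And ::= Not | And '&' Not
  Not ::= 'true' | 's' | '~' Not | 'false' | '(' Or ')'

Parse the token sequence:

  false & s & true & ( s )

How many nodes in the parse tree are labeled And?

5

[Or [And [And [And [And [Not false]] & [Not s]] & [Not true]] & [Not ( [Or [And [Not s]]] )]]]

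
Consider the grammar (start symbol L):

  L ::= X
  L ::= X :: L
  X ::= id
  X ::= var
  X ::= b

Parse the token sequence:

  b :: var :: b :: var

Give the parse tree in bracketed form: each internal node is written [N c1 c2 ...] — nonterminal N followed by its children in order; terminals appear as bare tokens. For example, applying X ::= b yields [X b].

[L [X b] :: [L [X var] :: [L [X b] :: [L [X var]]]]]

L
X :: L
b :: L
b :: X :: L
b :: var :: L
b :: var :: X :: L
b :: var :: b :: L
b :: var :: b :: X
b :: var :: b :: var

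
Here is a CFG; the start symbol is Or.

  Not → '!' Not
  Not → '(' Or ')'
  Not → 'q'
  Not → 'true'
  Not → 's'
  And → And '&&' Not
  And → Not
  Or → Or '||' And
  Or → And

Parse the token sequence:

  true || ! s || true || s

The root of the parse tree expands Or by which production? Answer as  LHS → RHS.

[Or [Or [Or [Or [And [Not true]]] || [And [Not ! [Not s]]]] || [And [Not true]]] || [And [Not s]]]

Or → Or '||' And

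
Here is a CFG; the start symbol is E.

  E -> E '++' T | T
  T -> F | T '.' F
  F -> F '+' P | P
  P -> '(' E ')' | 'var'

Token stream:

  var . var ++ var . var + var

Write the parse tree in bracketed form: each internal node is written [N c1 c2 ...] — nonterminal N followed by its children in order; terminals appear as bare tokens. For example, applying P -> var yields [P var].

[E [E [T [T [F [P var]]] . [F [P var]]]] ++ [T [T [F [P var]]] . [F [F [P var]] + [P var]]]]

E
E ++ T
T ++ T
T . F ++ T
F . F ++ T
P . F ++ T
var . F ++ T
var . P ++ T
var . var ++ T
var . var ++ T . F
var . var ++ F . F
var . var ++ P . F
var . var ++ var . F
var . var ++ var . F + P
var . var ++ var . P + P
var . var ++ var . var + P
var . var ++ var . var + var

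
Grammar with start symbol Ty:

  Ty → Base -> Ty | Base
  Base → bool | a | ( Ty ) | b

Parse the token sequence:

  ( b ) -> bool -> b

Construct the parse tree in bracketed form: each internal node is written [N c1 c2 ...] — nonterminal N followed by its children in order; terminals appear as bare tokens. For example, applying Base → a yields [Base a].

[Ty [Base ( [Ty [Base b]] )] -> [Ty [Base bool] -> [Ty [Base b]]]]

Ty
Base -> Ty
( Ty ) -> Ty
( Base ) -> Ty
( b ) -> Ty
( b ) -> Base -> Ty
( b ) -> bool -> Ty
( b ) -> bool -> Base
( b ) -> bool -> b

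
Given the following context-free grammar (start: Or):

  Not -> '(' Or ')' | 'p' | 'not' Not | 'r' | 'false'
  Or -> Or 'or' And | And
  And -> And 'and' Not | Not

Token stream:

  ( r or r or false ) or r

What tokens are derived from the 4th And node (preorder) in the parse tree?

false

[Or [Or [And [Not ( [Or [Or [Or [And [Not r]]] or [And [Not r]]] or [And [Not false]]] )]]] or [And [Not r]]]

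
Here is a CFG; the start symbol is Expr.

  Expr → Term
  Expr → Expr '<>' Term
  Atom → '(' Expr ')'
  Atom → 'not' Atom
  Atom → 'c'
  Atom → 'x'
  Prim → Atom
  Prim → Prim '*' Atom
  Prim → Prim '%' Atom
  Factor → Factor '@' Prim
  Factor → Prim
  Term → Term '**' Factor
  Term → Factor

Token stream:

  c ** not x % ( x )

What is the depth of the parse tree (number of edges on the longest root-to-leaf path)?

10

[Expr [Term [Term [Factor [Prim [Atom c]]]] ** [Factor [Prim [Prim [Atom not [Atom x]]] % [Atom ( [Expr [Term [Factor [Prim [Atom x]]]]] )]]]]]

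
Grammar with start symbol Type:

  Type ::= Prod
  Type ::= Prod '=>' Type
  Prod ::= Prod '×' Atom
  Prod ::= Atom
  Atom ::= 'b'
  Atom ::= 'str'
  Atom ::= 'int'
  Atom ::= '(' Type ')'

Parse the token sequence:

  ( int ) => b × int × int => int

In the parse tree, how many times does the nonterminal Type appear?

[Type [Prod [Atom ( [Type [Prod [Atom int]]] )]] => [Type [Prod [Prod [Prod [Atom b]] × [Atom int]] × [Atom int]] => [Type [Prod [Atom int]]]]]

4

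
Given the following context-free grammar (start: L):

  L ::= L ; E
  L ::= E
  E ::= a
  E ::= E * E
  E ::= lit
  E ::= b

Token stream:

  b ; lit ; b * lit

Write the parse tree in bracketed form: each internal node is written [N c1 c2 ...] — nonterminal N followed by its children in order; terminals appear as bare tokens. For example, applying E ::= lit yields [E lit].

[L [L [L [E b]] ; [E lit]] ; [E [E b] * [E lit]]]

L
L ; E
L ; E ; E
E ; E ; E
b ; E ; E
b ; lit ; E
b ; lit ; E * E
b ; lit ; b * E
b ; lit ; b * lit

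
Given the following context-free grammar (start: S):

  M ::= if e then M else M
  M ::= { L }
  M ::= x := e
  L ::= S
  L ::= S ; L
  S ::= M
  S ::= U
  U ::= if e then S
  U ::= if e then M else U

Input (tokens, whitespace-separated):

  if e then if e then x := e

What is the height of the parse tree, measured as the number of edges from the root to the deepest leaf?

[S [U if e then [S [U if e then [S [M x := e]]]]]]

6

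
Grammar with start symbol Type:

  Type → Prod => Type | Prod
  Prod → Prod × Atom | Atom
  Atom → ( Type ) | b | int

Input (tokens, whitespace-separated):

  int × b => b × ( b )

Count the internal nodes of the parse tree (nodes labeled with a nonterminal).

13

[Type [Prod [Prod [Atom int]] × [Atom b]] => [Type [Prod [Prod [Atom b]] × [Atom ( [Type [Prod [Atom b]]] )]]]]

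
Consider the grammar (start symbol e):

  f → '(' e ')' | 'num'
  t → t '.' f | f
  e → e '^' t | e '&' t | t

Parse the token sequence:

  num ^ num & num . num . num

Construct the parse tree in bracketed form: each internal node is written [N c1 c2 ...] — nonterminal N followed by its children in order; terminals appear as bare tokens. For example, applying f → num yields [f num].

e
e & t
e ^ t & t
t ^ t & t
f ^ t & t
num ^ t & t
num ^ f & t
num ^ num & t
num ^ num & t . f
num ^ num & t . f . f
num ^ num & f . f . f
num ^ num & num . f . f
num ^ num & num . num . f
num ^ num & num . num . num

[e [e [e [t [f num]]] ^ [t [f num]]] & [t [t [t [f num]] . [f num]] . [f num]]]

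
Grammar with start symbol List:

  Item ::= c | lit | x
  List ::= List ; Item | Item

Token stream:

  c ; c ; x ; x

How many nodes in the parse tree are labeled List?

[List [List [List [List [Item c]] ; [Item c]] ; [Item x]] ; [Item x]]

4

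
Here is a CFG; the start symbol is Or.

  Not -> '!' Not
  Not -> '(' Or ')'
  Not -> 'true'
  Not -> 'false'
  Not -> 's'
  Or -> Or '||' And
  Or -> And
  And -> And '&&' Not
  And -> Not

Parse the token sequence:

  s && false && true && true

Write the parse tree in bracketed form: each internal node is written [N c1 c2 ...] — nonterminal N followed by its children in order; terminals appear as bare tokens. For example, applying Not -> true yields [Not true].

[Or [And [And [And [And [Not s]] && [Not false]] && [Not true]] && [Not true]]]

Or
And
And && Not
And && Not && Not
And && Not && Not && Not
Not && Not && Not && Not
s && Not && Not && Not
s && false && Not && Not
s && false && true && Not
s && false && true && true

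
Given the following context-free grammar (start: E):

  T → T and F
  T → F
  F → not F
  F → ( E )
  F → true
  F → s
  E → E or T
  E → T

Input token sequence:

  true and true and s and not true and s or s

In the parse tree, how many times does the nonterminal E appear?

2

[E [E [T [T [T [T [T [F true]] and [F true]] and [F s]] and [F not [F true]]] and [F s]]] or [T [F s]]]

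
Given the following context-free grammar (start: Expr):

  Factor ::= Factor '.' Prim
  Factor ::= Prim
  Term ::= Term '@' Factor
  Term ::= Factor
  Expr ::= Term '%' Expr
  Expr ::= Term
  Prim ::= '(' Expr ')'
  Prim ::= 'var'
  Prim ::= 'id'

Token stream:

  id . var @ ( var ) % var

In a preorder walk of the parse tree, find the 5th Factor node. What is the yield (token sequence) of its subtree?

[Expr [Term [Term [Factor [Factor [Prim id]] . [Prim var]]] @ [Factor [Prim ( [Expr [Term [Factor [Prim var]]]] )]]] % [Expr [Term [Factor [Prim var]]]]]

var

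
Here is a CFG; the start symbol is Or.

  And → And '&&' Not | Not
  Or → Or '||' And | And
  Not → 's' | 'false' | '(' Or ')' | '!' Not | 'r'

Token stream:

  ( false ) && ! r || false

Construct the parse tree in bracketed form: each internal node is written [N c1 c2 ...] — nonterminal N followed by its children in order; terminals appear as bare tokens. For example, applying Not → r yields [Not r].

[Or [Or [And [And [Not ( [Or [And [Not false]]] )]] && [Not ! [Not r]]]] || [And [Not false]]]

Or
Or || And
And || And
And && Not || And
Not && Not || And
( Or ) && Not || And
( And ) && Not || And
( Not ) && Not || And
( false ) && Not || And
( false ) && ! Not || And
( false ) && ! r || And
( false ) && ! r || Not
( false ) && ! r || false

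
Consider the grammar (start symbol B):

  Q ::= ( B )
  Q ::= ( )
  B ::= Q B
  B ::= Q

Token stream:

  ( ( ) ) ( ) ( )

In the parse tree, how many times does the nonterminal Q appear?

[B [Q ( [B [Q ( )]] )] [B [Q ( )] [B [Q ( )]]]]

4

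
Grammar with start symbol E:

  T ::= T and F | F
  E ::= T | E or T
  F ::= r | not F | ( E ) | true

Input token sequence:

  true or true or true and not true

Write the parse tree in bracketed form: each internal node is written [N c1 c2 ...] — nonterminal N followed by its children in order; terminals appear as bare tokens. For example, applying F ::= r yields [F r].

[E [E [E [T [F true]]] or [T [F true]]] or [T [T [F true]] and [F not [F true]]]]

E
E or T
E or T or T
T or T or T
F or T or T
true or T or T
true or F or T
true or true or T
true or true or T and F
true or true or F and F
true or true or true and F
true or true or true and not F
true or true or true and not true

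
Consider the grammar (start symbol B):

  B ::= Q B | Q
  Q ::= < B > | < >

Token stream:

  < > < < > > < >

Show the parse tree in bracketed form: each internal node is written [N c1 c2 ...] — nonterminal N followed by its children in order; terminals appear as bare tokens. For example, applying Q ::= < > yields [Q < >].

B
Q B
< > B
< > Q B
< > < B > B
< > < Q > B
< > < < > > B
< > < < > > Q
< > < < > > < >

[B [Q < >] [B [Q < [B [Q < >]] >] [B [Q < >]]]]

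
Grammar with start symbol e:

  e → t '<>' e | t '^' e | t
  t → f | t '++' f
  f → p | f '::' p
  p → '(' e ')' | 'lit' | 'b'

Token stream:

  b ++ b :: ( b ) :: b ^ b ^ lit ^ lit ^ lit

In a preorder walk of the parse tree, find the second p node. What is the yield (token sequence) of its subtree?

b

[e [t [t [f [p b]]] ++ [f [f [f [p b]] :: [p ( [e [t [f [p b]]]] )]] :: [p b]]] ^ [e [t [f [p b]]] ^ [e [t [f [p lit]]] ^ [e [t [f [p lit]]] ^ [e [t [f [p lit]]]]]]]]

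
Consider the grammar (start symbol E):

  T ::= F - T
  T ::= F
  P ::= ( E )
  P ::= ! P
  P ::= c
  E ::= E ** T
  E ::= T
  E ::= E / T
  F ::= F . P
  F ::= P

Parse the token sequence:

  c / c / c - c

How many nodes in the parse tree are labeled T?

4

[E [E [E [T [F [P c]]]] / [T [F [P c]]]] / [T [F [P c]] - [T [F [P c]]]]]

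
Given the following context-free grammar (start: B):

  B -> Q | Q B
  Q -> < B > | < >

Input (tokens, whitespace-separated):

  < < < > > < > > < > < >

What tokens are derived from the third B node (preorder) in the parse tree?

[B [Q < [B [Q < [B [Q < >]] >] [B [Q < >]]] >] [B [Q < >] [B [Q < >]]]]

< >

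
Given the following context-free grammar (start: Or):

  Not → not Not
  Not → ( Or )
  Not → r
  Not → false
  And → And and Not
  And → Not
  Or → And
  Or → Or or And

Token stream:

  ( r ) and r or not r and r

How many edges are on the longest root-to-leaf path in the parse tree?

[Or [Or [And [And [Not ( [Or [And [Not r]]] )]] and [Not r]]] or [And [And [Not not [Not r]]] and [Not r]]]

8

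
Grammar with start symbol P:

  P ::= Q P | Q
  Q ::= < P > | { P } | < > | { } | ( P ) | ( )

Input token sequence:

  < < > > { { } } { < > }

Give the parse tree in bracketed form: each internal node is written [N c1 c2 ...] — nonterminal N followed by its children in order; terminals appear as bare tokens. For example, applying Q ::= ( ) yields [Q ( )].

[P [Q < [P [Q < >]] >] [P [Q { [P [Q { }]] }] [P [Q { [P [Q < >]] }]]]]

P
Q P
< P > P
< Q > P
< < > > P
< < > > Q P
< < > > { P } P
< < > > { Q } P
< < > > { { } } P
< < > > { { } } Q
< < > > { { } } { P }
< < > > { { } } { Q }
< < > > { { } } { < > }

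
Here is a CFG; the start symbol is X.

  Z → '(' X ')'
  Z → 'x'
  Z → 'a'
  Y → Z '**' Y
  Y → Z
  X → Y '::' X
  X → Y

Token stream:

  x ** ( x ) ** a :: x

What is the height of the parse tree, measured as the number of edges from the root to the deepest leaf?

[X [Y [Z x] ** [Y [Z ( [X [Y [Z x]]] )] ** [Y [Z a]]]] :: [X [Y [Z x]]]]

7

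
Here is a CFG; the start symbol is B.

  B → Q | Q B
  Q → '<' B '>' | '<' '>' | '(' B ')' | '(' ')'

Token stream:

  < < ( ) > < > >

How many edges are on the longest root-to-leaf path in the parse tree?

6

[B [Q < [B [Q < [B [Q ( )]] >] [B [Q < >]]] >]]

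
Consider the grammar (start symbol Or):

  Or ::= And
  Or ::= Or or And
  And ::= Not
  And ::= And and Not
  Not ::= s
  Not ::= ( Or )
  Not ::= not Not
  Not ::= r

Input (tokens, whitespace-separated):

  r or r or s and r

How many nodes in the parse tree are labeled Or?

3

[Or [Or [Or [And [Not r]]] or [And [Not r]]] or [And [And [Not s]] and [Not r]]]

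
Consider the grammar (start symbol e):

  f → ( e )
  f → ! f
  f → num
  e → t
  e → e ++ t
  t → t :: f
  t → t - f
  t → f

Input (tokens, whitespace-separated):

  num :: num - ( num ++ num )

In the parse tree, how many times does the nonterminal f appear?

[e [t [t [t [f num]] :: [f num]] - [f ( [e [e [t [f num]]] ++ [t [f num]]] )]]]

5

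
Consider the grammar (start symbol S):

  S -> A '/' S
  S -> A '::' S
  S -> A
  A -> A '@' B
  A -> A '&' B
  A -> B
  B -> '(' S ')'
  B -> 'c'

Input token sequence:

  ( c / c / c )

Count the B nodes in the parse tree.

4

[S [A [B ( [S [A [B c]] / [S [A [B c]] / [S [A [B c]]]]] )]]]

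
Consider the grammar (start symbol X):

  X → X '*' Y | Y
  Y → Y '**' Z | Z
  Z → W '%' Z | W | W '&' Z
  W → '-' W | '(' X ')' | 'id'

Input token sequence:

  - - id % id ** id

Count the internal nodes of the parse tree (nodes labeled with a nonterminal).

11

[X [Y [Y [Z [W - [W - [W id]]] % [Z [W id]]]] ** [Z [W id]]]]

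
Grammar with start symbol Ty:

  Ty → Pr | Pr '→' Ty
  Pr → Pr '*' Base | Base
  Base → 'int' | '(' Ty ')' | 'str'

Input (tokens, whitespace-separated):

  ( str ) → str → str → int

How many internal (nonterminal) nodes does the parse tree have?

15

[Ty [Pr [Base ( [Ty [Pr [Base str]]] )]] → [Ty [Pr [Base str]] → [Ty [Pr [Base str]] → [Ty [Pr [Base int]]]]]]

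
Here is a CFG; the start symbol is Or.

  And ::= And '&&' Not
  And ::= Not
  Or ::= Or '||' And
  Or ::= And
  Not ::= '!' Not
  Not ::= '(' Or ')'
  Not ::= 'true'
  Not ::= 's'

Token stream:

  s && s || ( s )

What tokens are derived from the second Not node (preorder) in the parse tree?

s

[Or [Or [And [And [Not s]] && [Not s]]] || [And [Not ( [Or [And [Not s]]] )]]]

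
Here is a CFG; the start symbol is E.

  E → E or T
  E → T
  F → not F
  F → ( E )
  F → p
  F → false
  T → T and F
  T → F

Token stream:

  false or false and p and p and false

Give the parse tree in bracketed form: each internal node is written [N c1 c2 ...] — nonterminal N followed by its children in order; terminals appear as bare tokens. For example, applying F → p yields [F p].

E
E or T
T or T
F or T
false or T
false or T and F
false or T and F and F
false or T and F and F and F
false or F and F and F and F
false or false and F and F and F
false or false and p and F and F
false or false and p and p and F
false or false and p and p and false

[E [E [T [F false]]] or [T [T [T [T [F false]] and [F p]] and [F p]] and [F false]]]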